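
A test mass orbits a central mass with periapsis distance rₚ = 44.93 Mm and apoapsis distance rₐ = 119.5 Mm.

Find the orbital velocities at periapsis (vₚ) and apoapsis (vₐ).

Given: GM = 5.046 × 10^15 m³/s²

Convert to SI: rₚ = 44.93 Mm = 4.493e+07 m; rₐ = 119.5 Mm = 1.195e+08 m.
Use the vis-viva equation v² = GM(2/r − 1/a) with a = (rₚ + rₐ)/2 = (4.493e+07 + 1.195e+08)/2 = 8.2215e+07 m.
vₚ = √(GM · (2/rₚ − 1/a)) = √(5.046e+15 · (2/4.493e+07 − 1/8.2215e+07)) m/s ≈ 1.278e+04 m/s = 12.78 km/s.
vₐ = √(GM · (2/rₐ − 1/a)) = √(5.046e+15 · (2/1.195e+08 − 1/8.2215e+07)) m/s ≈ 4804 m/s = 4.804 km/s.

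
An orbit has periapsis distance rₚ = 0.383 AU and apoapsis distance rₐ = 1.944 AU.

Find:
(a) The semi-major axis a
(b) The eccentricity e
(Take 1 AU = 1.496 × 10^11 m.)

Convert to SI: rₚ = 0.383 AU = 5.72968e+10 m; rₐ = 1.944 AU = 2.90822e+11 m.
(a) a = (rₚ + rₐ) / 2 = (5.72968e+10 + 2.90822e+11) / 2 ≈ 1.741e+11 m = 1.163 AU.
(b) e = (rₐ − rₚ) / (rₐ + rₚ) = (2.90822e+11 − 5.72968e+10) / (2.90822e+11 + 5.72968e+10) ≈ 0.6708.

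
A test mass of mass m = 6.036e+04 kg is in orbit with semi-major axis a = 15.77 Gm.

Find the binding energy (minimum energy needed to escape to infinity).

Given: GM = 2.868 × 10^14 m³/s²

Convert to SI: a = 15.77 Gm = 1.577e+10 m.
Total orbital energy is E = −GMm/(2a); binding energy is E_bind = −E = GMm/(2a).
E_bind = 2.868e+14 · 6.036e+04 / (2 · 1.577e+10) J ≈ 5.489e+08 J = 548.9 MJ.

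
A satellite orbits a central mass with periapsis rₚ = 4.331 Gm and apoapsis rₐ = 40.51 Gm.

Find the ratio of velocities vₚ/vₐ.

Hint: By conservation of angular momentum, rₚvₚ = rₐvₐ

Convert to SI: rₚ = 4.331 Gm = 4.331e+09 m; rₐ = 40.51 Gm = 4.051e+10 m.
Conservation of angular momentum gives rₚvₚ = rₐvₐ, so vₚ/vₐ = rₐ/rₚ.
vₚ/vₐ = 4.051e+10 / 4.331e+09 ≈ 9.353.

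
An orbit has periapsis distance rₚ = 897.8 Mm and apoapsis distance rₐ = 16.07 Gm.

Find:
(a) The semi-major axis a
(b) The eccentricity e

Convert to SI: rₚ = 897.8 Mm = 8.978e+08 m; rₐ = 16.07 Gm = 1.607e+10 m.
(a) a = (rₚ + rₐ) / 2 = (8.978e+08 + 1.607e+10) / 2 ≈ 8.484e+09 m = 8.484 Gm.
(b) e = (rₐ − rₚ) / (rₐ + rₚ) = (1.607e+10 − 8.978e+08) / (1.607e+10 + 8.978e+08) ≈ 0.8942.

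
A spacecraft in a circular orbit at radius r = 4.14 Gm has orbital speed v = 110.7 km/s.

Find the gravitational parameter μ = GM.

Convert to SI: r = 4.14 Gm = 4.14e+09 m; v = 110.7 km/s = 110700 m/s.
For a circular orbit v² = GM/r, so GM = v² · r.
GM = (110700)² · 4.14e+09 m³/s² ≈ 5.073e+19 m³/s² = 5.073 × 10^19 m³/s².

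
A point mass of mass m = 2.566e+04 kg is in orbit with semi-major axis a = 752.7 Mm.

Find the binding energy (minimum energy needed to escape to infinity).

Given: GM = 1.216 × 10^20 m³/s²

Convert to SI: a = 752.7 Mm = 7.527e+08 m.
Total orbital energy is E = −GMm/(2a); binding energy is E_bind = −E = GMm/(2a).
E_bind = 1.216e+20 · 2.566e+04 / (2 · 7.527e+08) J ≈ 2.073e+15 J = 2.073 PJ.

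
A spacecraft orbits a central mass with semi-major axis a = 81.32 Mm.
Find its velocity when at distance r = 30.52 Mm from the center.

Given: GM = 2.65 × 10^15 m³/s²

Convert to SI: a = 81.32 Mm = 8.132e+07 m; r = 30.52 Mm = 3.052e+07 m.
Vis-viva: v = √(GM · (2/r − 1/a)).
2/r − 1/a = 2/3.052e+07 − 1/8.132e+07 = 5.32337e-08 m⁻¹.
v = √(2.65e+15 · 5.32337e-08) m/s ≈ 1.188e+04 m/s = 11.88 km/s.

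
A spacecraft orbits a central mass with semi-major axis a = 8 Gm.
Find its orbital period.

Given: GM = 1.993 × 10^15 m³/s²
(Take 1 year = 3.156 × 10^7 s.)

Convert to SI: a = 8 Gm = 8e+09 m.
Kepler's third law: T = 2π √(a³ / GM).
Substituting a = 8e+09 m and GM = 1.993e+15 m³/s²:
T = 2π √((8e+09)³ / 1.993e+15) s
T ≈ 1.007e+08 s = 3.191 years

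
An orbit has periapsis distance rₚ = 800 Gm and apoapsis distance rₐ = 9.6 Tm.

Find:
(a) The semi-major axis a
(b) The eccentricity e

Convert to SI: rₚ = 800 Gm = 8e+11 m; rₐ = 9.6 Tm = 9.6e+12 m.
(a) a = (rₚ + rₐ) / 2 = (8e+11 + 9.6e+12) / 2 ≈ 5.2e+12 m = 5.2 Tm.
(b) e = (rₐ − rₚ) / (rₐ + rₚ) = (9.6e+12 − 8e+11) / (9.6e+12 + 8e+11) ≈ 0.8462.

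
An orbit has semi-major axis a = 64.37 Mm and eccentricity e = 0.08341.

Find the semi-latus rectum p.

Convert to SI: a = 64.37 Mm = 6.437e+07 m.
p = a (1 − e²).
p = 6.437e+07 · (1 − (0.08341)²) = 6.437e+07 · 0.993043 ≈ 6.392e+07 m = 63.92 Mm.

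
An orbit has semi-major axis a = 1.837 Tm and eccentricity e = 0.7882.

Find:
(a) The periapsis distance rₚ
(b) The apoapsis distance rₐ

Convert to SI: a = 1.837 Tm = 1.837e+12 m.
(a) rₚ = a(1 − e) = 1.837e+12 · (1 − 0.7882) = 1.837e+12 · 0.2118 ≈ 3.891e+11 m = 389.1 Gm.
(b) rₐ = a(1 + e) = 1.837e+12 · (1 + 0.7882) = 1.837e+12 · 1.7882 ≈ 3.285e+12 m = 3.285 Tm.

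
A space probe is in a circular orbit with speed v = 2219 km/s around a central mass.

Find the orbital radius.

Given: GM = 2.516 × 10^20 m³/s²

Convert to SI: v = 2219 km/s = 2.219e+06 m/s.
For a circular orbit, v² = GM / r, so r = GM / v².
r = 2.516e+20 / (2.219e+06)² m ≈ 5.11e+07 m = 51.1 Mm.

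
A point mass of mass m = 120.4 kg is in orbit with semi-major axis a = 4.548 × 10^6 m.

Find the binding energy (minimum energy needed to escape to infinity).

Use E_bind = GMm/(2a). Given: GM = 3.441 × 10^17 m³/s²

Total orbital energy is E = −GMm/(2a); binding energy is E_bind = −E = GMm/(2a).
E_bind = 3.441e+17 · 120.4 / (2 · 4.548e+06) J ≈ 4.555e+12 J = 4.555 TJ.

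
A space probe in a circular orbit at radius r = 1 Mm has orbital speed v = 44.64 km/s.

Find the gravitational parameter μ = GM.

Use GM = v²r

Convert to SI: r = 1 Mm = 1e+06 m; v = 44.64 km/s = 44640 m/s.
For a circular orbit v² = GM/r, so GM = v² · r.
GM = (44640)² · 1e+06 m³/s² ≈ 1.993e+15 m³/s² = 1.993 × 10^15 m³/s².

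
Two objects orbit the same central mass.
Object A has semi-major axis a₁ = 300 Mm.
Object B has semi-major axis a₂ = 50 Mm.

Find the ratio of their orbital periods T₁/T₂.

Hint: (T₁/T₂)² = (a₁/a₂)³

Convert to SI: a₁ = 300 Mm = 3e+08 m; a₂ = 50 Mm = 5e+07 m.
From Kepler's third law, (T₁/T₂)² = (a₁/a₂)³, so T₁/T₂ = (a₁/a₂)^(3/2).
a₁/a₂ = 3e+08 / 5e+07 = 6.
T₁/T₂ = (6)^(3/2) ≈ 14.7.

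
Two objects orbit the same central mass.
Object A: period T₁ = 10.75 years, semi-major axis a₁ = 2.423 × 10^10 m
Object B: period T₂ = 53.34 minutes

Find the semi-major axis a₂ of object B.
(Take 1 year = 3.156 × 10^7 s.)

Convert to SI: T₁ = 10.75 years = 3.3927e+08 s; T₂ = 53.34 minutes = 3200.4 s.
Kepler's third law: (T₁/T₂)² = (a₁/a₂)³ ⇒ a₂ = a₁ · (T₂/T₁)^(2/3).
T₂/T₁ = 3200.4 / 3.3927e+08 = 9.43319e-06.
a₂ = 2.423e+10 · (9.43319e-06)^(2/3) m ≈ 1.082e+07 m = 1.082 × 10^7 m.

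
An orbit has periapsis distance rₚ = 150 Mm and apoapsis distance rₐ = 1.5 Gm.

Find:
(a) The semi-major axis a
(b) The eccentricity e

Convert to SI: rₚ = 150 Mm = 1.5e+08 m; rₐ = 1.5 Gm = 1.5e+09 m.
(a) a = (rₚ + rₐ) / 2 = (1.5e+08 + 1.5e+09) / 2 ≈ 8.25e+08 m = 825 Mm.
(b) e = (rₐ − rₚ) / (rₐ + rₚ) = (1.5e+09 − 1.5e+08) / (1.5e+09 + 1.5e+08) ≈ 0.8182.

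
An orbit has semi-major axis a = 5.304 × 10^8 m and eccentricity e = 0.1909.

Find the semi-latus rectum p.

p = a (1 − e²).
p = 5.304e+08 · (1 − (0.1909)²) = 5.304e+08 · 0.963557 ≈ 5.111e+08 m = 5.111 × 10^8 m.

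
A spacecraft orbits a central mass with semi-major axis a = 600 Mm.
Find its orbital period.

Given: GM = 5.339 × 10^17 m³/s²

Convert to SI: a = 600 Mm = 6e+08 m.
Kepler's third law: T = 2π √(a³ / GM).
Substituting a = 6e+08 m and GM = 5.339e+17 m³/s²:
T = 2π √((6e+08)³ / 5.339e+17) s
T ≈ 1.264e+05 s = 1.463 days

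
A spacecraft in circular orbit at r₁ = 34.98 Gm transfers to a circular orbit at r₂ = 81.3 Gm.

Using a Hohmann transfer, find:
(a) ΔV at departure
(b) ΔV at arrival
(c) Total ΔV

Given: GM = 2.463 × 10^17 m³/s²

Convert to SI: r₁ = 34.98 Gm = 3.498e+10 m; r₂ = 81.3 Gm = 8.13e+10 m.
Transfer semi-major axis: a_t = (r₁ + r₂)/2 = (3.498e+10 + 8.13e+10)/2 = 5.814e+10 m.
Circular speeds: v₁ = √(GM/r₁) = 2653.52 m/s, v₂ = √(GM/r₂) = 1740.55 m/s.
Transfer speeds (vis-viva v² = GM(2/r − 1/a_t)): v₁ᵗ = 3137.83 m/s, v₂ᵗ = 1350.08 m/s.
(a) ΔV₁ = |v₁ᵗ − v₁| ≈ 484.3 m/s = 484.3 m/s.
(b) ΔV₂ = |v₂ − v₂ᵗ| ≈ 390.5 m/s = 390.5 m/s.
(c) ΔV_total = ΔV₁ + ΔV₂ ≈ 874.8 m/s = 874.8 m/s.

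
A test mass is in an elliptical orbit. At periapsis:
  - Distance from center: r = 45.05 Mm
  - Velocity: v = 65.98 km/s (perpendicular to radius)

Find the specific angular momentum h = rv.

Convert to SI: r = 45.05 Mm = 4.505e+07 m; v = 65.98 km/s = 65980 m/s.
With v perpendicular to r, h = r · v.
h = 4.505e+07 · 65980 m²/s ≈ 2.972e+12 m²/s.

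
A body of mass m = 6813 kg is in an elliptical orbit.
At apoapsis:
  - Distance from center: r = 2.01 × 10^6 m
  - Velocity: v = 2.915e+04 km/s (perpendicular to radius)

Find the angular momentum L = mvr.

Convert to SI: v = 2.915e+04 km/s = 2.915e+07 m/s.
Since v is perpendicular to r, L = m · v · r.
L = 6813 · 2.915e+07 · 2.01e+06 kg·m²/s ≈ 3.992e+17 kg·m²/s.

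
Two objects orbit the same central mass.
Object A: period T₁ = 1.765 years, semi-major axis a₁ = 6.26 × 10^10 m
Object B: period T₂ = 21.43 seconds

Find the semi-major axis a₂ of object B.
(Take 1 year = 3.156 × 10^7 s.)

Convert to SI: T₁ = 1.765 years = 5.57034e+07 s.
Kepler's third law: (T₁/T₂)² = (a₁/a₂)³ ⇒ a₂ = a₁ · (T₂/T₁)^(2/3).
T₂/T₁ = 21.43 / 5.57034e+07 = 3.84716e-07.
a₂ = 6.26e+10 · (3.84716e-07)^(2/3) m ≈ 3.311e+06 m = 3.311 × 10^6 m.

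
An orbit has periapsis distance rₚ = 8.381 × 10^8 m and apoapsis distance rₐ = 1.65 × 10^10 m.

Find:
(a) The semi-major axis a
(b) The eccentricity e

(a) a = (rₚ + rₐ) / 2 = (8.381e+08 + 1.65e+10) / 2 ≈ 8.669e+09 m = 8.669 × 10^9 m.
(b) e = (rₐ − rₚ) / (rₐ + rₚ) = (1.65e+10 − 8.381e+08) / (1.65e+10 + 8.381e+08) ≈ 0.9033.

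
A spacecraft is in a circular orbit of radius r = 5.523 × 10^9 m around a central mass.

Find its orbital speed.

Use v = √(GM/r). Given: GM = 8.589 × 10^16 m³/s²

For a circular orbit, gravity supplies the centripetal force, so v = √(GM / r).
v = √(8.589e+16 / 5.523e+09) m/s ≈ 3944 m/s = 3.944 km/s.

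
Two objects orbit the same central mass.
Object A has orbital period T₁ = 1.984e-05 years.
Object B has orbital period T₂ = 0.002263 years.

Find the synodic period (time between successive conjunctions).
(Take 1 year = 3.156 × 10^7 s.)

Convert to SI: T₁ = 1.984e-05 years = 626.15 s; T₂ = 0.002263 years = 71420.3 s.
T_syn = |T₁ · T₂ / (T₁ − T₂)|.
T_syn = |626.15 · 71420.3 / (626.15 − 71420.3)| s ≈ 631.7 s = 2.002e-05 years.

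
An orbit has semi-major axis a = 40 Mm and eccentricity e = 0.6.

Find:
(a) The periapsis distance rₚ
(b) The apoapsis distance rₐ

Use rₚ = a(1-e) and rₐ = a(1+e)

Convert to SI: a = 40 Mm = 4e+07 m.
(a) rₚ = a(1 − e) = 4e+07 · (1 − 0.6) = 4e+07 · 0.4 ≈ 1.6e+07 m = 16 Mm.
(b) rₐ = a(1 + e) = 4e+07 · (1 + 0.6) = 4e+07 · 1.6 ≈ 6.4e+07 m = 64 Mm.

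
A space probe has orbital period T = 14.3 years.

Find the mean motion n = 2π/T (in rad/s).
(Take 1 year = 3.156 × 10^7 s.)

Convert to SI: T = 14.3 years = 4.51308e+08 s.
n = 2π / T.
n = 2π / 4.51308e+08 s ≈ 1.392e-08 rad/s.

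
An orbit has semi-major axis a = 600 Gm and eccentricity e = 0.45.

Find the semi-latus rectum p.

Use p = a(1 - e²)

Convert to SI: a = 600 Gm = 6e+11 m.
p = a (1 − e²).
p = 6e+11 · (1 − (0.45)²) = 6e+11 · 0.7975 ≈ 4.785e+11 m = 478.5 Gm.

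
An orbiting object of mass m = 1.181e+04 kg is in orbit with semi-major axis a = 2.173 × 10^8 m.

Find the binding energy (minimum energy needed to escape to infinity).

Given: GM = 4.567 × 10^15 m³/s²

Total orbital energy is E = −GMm/(2a); binding energy is E_bind = −E = GMm/(2a).
E_bind = 4.567e+15 · 1.181e+04 / (2 · 2.173e+08) J ≈ 1.241e+11 J = 124.1 GJ.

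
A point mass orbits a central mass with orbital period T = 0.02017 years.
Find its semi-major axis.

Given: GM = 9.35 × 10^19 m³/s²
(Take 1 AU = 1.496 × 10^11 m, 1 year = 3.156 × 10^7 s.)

Convert to SI: T = 0.02017 years = 636565 s.
Invert Kepler's third law: a = (GM · T² / (4π²))^(1/3).
Substituting T = 636565 s and GM = 9.35e+19 m³/s²:
a = (9.35e+19 · (636565)² / (4π²))^(1/3) m
a ≈ 9.864e+09 m = 0.06593 AU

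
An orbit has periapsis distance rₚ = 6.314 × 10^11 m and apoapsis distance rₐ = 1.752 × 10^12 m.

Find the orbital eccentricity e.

e = (rₐ − rₚ) / (rₐ + rₚ).
e = (1.752e+12 − 6.314e+11) / (1.752e+12 + 6.314e+11) = 1.1206e+12 / 2.3834e+12 ≈ 0.4702.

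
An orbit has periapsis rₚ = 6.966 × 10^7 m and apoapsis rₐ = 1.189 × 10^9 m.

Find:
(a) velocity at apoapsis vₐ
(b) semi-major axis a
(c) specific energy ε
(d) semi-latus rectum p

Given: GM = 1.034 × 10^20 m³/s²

(a) With a = (rₚ + rₐ)/2 = 6.2933e+08 m, vₐ = √(GM (2/rₐ − 1/a)) = √(1.034e+20 · (2/1.189e+09 − 1/6.2933e+08)) m/s ≈ 9.811e+04 m/s
(b) a = (rₚ + rₐ)/2 = (6.966e+07 + 1.189e+09)/2 ≈ 6.293e+08 m
(c) With a = (rₚ + rₐ)/2 = 6.2933e+08 m, ε = −GM/(2a) = −1.034e+20/(2 · 6.2933e+08) J/kg ≈ -8.215e+10 J/kg
(d) From a = (rₚ + rₐ)/2 = 6.2933e+08 m and e = (rₐ − rₚ)/(rₐ + rₚ) = 0.889311, p = a(1 − e²) = 6.2933e+08 · (1 − (0.889311)²) ≈ 1.316e+08 m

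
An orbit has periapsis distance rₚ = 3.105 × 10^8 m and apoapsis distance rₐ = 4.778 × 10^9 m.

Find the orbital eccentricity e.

e = (rₐ − rₚ) / (rₐ + rₚ).
e = (4.778e+09 − 3.105e+08) / (4.778e+09 + 3.105e+08) = 4.4675e+09 / 5.0885e+09 ≈ 0.878.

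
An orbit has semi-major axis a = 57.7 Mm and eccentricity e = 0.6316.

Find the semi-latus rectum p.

Convert to SI: a = 57.7 Mm = 5.77e+07 m.
p = a (1 − e²).
p = 5.77e+07 · (1 − (0.6316)²) = 5.77e+07 · 0.601081 ≈ 3.468e+07 m = 34.68 Mm.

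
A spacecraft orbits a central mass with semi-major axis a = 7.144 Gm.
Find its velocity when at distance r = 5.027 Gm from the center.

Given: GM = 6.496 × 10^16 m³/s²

Convert to SI: a = 7.144 Gm = 7.144e+09 m; r = 5.027 Gm = 5.027e+09 m.
Vis-viva: v = √(GM · (2/r − 1/a)).
2/r − 1/a = 2/5.027e+09 − 1/7.144e+09 = 2.57874e-10 m⁻¹.
v = √(6.496e+16 · 2.57874e-10) m/s ≈ 4093 m/s = 4.093 km/s.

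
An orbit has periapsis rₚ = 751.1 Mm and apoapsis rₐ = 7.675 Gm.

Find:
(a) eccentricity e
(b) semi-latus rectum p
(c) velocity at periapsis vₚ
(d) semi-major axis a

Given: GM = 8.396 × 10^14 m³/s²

Convert to SI: rₚ = 751.1 Mm = 7.511e+08 m; rₐ = 7.675 Gm = 7.675e+09 m.
(a) e = (rₐ − rₚ)/(rₐ + rₚ) = (7.675e+09 − 7.511e+08)/(7.675e+09 + 7.511e+08) ≈ 0.8217
(b) From a = (rₚ + rₐ)/2 = 4.21305e+09 m and e = (rₐ − rₚ)/(rₐ + rₚ) = 0.821721, p = a(1 − e²) = 4.21305e+09 · (1 − (0.821721)²) ≈ 1.368e+09 m
(c) With a = (rₚ + rₐ)/2 = 4.21305e+09 m, vₚ = √(GM (2/rₚ − 1/a)) = √(8.396e+14 · (2/7.511e+08 − 1/4.21305e+09)) m/s ≈ 1427 m/s
(d) a = (rₚ + rₐ)/2 = (7.511e+08 + 7.675e+09)/2 ≈ 4.213e+09 m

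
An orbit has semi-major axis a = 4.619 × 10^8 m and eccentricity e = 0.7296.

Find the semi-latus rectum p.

p = a (1 − e²).
p = 4.619e+08 · (1 − (0.7296)²) = 4.619e+08 · 0.467684 ≈ 2.16e+08 m = 2.16 × 10^8 m.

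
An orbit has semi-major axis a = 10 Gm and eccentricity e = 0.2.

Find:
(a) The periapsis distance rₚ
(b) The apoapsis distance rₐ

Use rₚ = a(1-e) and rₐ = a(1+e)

Convert to SI: a = 10 Gm = 1e+10 m.
(a) rₚ = a(1 − e) = 1e+10 · (1 − 0.2) = 1e+10 · 0.8 ≈ 8e+09 m = 8 Gm.
(b) rₐ = a(1 + e) = 1e+10 · (1 + 0.2) = 1e+10 · 1.2 ≈ 1.2e+10 m = 12 Gm.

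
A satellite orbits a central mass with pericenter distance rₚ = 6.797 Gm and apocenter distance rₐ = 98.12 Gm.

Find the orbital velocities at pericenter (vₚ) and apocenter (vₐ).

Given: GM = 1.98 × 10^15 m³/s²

Convert to SI: rₚ = 6.797 Gm = 6.797e+09 m; rₐ = 98.12 Gm = 9.812e+10 m.
Use the vis-viva equation v² = GM(2/r − 1/a) with a = (rₚ + rₐ)/2 = (6.797e+09 + 9.812e+10)/2 = 5.24585e+10 m.
vₚ = √(GM · (2/rₚ − 1/a)) = √(1.98e+15 · (2/6.797e+09 − 1/5.24585e+10)) m/s ≈ 738.2 m/s = 738.2 m/s.
vₐ = √(GM · (2/rₐ − 1/a)) = √(1.98e+15 · (2/9.812e+10 − 1/5.24585e+10)) m/s ≈ 51.13 m/s = 51.13 m/s.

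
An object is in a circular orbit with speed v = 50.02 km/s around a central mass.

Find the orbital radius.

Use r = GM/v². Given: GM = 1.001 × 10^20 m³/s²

Convert to SI: v = 50.02 km/s = 50020 m/s.
For a circular orbit, v² = GM / r, so r = GM / v².
r = 1.001e+20 / (50020)² m ≈ 4.001e+10 m = 40.01 Gm.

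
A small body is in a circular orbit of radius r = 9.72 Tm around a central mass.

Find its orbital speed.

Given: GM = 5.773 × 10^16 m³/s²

Convert to SI: r = 9.72 Tm = 9.72e+12 m.
For a circular orbit, gravity supplies the centripetal force, so v = √(GM / r).
v = √(5.773e+16 / 9.72e+12) m/s ≈ 77.07 m/s = 77.07 m/s.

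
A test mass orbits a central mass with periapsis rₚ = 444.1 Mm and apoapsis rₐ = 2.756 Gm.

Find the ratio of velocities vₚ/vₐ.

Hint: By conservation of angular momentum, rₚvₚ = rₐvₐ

Convert to SI: rₚ = 444.1 Mm = 4.441e+08 m; rₐ = 2.756 Gm = 2.756e+09 m.
Conservation of angular momentum gives rₚvₚ = rₐvₐ, so vₚ/vₐ = rₐ/rₚ.
vₚ/vₐ = 2.756e+09 / 4.441e+08 ≈ 6.206.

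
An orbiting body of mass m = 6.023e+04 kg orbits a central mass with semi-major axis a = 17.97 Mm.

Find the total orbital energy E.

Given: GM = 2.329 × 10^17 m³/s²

Convert to SI: a = 17.97 Mm = 1.797e+07 m.
E = −GMm / (2a).
E = −2.329e+17 · 6.023e+04 / (2 · 1.797e+07) J ≈ -3.903e+14 J = -390.3 TJ.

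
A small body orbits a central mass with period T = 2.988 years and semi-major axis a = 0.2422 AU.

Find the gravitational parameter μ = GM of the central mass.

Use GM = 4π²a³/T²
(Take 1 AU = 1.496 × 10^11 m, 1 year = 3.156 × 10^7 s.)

Convert to SI: T = 2.988 years = 9.43013e+07 s; a = 0.2422 AU = 3.62331e+10 m.
GM = 4π² · a³ / T².
GM = 4π² · (3.62331e+10)³ / (9.43013e+07)² m³/s² ≈ 2.112e+17 m³/s² = 2.112 × 10^17 m³/s².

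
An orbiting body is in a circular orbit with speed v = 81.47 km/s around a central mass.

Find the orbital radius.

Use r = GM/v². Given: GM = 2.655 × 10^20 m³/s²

Convert to SI: v = 81.47 km/s = 81470 m/s.
For a circular orbit, v² = GM / r, so r = GM / v².
r = 2.655e+20 / (81470)² m ≈ 4e+10 m = 40 Gm.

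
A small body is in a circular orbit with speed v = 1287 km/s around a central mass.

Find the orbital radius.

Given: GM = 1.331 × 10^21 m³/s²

Convert to SI: v = 1287 km/s = 1.287e+06 m/s.
For a circular orbit, v² = GM / r, so r = GM / v².
r = 1.331e+21 / (1.287e+06)² m ≈ 8.036e+08 m = 803.6 Mm.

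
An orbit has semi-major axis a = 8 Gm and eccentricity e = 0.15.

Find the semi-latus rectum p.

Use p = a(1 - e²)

Convert to SI: a = 8 Gm = 8e+09 m.
p = a (1 − e²).
p = 8e+09 · (1 − (0.15)²) = 8e+09 · 0.9775 ≈ 7.82e+09 m = 7.82 Gm.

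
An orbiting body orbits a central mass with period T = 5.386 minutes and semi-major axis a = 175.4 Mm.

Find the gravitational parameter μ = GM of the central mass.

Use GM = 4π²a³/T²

Convert to SI: T = 5.386 minutes = 323.16 s; a = 175.4 Mm = 1.754e+08 m.
GM = 4π² · a³ / T².
GM = 4π² · (1.754e+08)³ / (323.16)² m³/s² ≈ 2.04e+21 m³/s² = 2.04 × 10^21 m³/s².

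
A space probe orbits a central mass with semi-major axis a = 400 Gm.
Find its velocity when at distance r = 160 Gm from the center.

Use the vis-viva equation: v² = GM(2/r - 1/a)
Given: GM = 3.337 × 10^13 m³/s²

Convert to SI: a = 400 Gm = 4e+11 m; r = 160 Gm = 1.6e+11 m.
Vis-viva: v = √(GM · (2/r − 1/a)).
2/r − 1/a = 2/1.6e+11 − 1/4e+11 = 1e-11 m⁻¹.
v = √(3.337e+13 · 1e-11) m/s ≈ 18.27 m/s = 18.27 m/s.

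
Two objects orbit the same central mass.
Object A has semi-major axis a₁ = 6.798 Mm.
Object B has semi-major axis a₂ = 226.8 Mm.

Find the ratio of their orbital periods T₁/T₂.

Convert to SI: a₁ = 6.798 Mm = 6.798e+06 m; a₂ = 226.8 Mm = 2.268e+08 m.
From Kepler's third law, (T₁/T₂)² = (a₁/a₂)³, so T₁/T₂ = (a₁/a₂)^(3/2).
a₁/a₂ = 6.798e+06 / 2.268e+08 = 0.0299735.
T₁/T₂ = (0.0299735)^(3/2) ≈ 0.005189.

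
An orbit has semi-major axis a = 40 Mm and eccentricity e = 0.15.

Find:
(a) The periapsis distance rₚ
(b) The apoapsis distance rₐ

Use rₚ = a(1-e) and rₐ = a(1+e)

Convert to SI: a = 40 Mm = 4e+07 m.
(a) rₚ = a(1 − e) = 4e+07 · (1 − 0.15) = 4e+07 · 0.85 ≈ 3.4e+07 m = 34 Mm.
(b) rₐ = a(1 + e) = 4e+07 · (1 + 0.15) = 4e+07 · 1.15 ≈ 4.6e+07 m = 46 Mm.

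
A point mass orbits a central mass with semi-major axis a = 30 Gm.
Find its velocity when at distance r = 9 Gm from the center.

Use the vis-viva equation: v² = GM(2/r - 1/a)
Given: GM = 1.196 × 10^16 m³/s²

Convert to SI: a = 30 Gm = 3e+10 m; r = 9 Gm = 9e+09 m.
Vis-viva: v = √(GM · (2/r − 1/a)).
2/r − 1/a = 2/9e+09 − 1/3e+10 = 1.88889e-10 m⁻¹.
v = √(1.196e+16 · 1.88889e-10) m/s ≈ 1503 m/s = 1.503 km/s.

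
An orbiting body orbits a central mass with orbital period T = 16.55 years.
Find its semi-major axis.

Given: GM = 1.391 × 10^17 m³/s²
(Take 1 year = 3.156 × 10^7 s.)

Convert to SI: T = 16.55 years = 5.22318e+08 s.
Invert Kepler's third law: a = (GM · T² / (4π²))^(1/3).
Substituting T = 5.22318e+08 s and GM = 1.391e+17 m³/s²:
a = (1.391e+17 · (5.22318e+08)² / (4π²))^(1/3) m
a ≈ 9.869e+10 m = 98.69 Gm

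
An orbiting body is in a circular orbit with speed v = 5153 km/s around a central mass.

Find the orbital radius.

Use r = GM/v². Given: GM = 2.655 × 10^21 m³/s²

Convert to SI: v = 5153 km/s = 5.153e+06 m/s.
For a circular orbit, v² = GM / r, so r = GM / v².
r = 2.655e+21 / (5.153e+06)² m ≈ 9.999e+07 m = 99.99 Mm.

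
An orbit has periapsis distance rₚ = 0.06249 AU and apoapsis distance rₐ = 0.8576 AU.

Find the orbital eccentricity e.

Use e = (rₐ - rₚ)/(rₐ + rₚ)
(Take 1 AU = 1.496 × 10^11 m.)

Convert to SI: rₚ = 0.06249 AU = 9.3485e+09 m; rₐ = 0.8576 AU = 1.28297e+11 m.
e = (rₐ − rₚ) / (rₐ + rₚ).
e = (1.28297e+11 − 9.3485e+09) / (1.28297e+11 + 9.3485e+09) = 1.18948e+11 / 1.37645e+11 ≈ 0.8642.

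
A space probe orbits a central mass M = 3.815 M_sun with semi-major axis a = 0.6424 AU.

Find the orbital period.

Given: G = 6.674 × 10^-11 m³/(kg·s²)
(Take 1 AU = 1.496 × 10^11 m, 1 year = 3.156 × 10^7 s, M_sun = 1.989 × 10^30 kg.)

Convert to SI: a = 0.6424 AU = 9.6103e+10 m; M = 3.815 M_sun = 7.58803e+30 kg.
GM = G · M = 6.674e-11 · 7.58803e+30 = 5.06425e+20 m³/s².
Kepler's third law: T = 2π √(a³ / GM).
Substituting a = 9.6103e+10 m and GM = 5.06425e+20 m³/s²:
T = 2π √((9.6103e+10)³ / 5.06425e+20) s
T ≈ 8.318e+06 s = 0.2636 years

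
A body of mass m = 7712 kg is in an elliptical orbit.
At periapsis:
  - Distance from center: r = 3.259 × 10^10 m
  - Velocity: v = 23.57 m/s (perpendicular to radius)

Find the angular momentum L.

Since v is perpendicular to r, L = m · v · r.
L = 7712 · 23.57 · 3.259e+10 kg·m²/s ≈ 5.924e+15 kg·m²/s.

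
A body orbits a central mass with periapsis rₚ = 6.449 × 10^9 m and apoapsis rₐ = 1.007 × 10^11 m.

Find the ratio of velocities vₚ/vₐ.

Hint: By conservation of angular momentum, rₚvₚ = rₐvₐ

Conservation of angular momentum gives rₚvₚ = rₐvₐ, so vₚ/vₐ = rₐ/rₚ.
vₚ/vₐ = 1.007e+11 / 6.449e+09 ≈ 15.61.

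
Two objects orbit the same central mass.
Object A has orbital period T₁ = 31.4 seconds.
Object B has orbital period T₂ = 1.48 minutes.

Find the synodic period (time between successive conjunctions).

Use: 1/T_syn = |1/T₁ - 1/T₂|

Convert to SI: T₂ = 1.48 minutes = 88.8 s.
T_syn = |T₁ · T₂ / (T₁ − T₂)|.
T_syn = |31.4 · 88.8 / (31.4 − 88.8)| s ≈ 48.58 s = 48.58 seconds.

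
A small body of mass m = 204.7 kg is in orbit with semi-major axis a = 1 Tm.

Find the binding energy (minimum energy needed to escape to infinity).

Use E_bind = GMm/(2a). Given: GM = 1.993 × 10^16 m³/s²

Convert to SI: a = 1 Tm = 1e+12 m.
Total orbital energy is E = −GMm/(2a); binding energy is E_bind = −E = GMm/(2a).
E_bind = 1.993e+16 · 204.7 / (2 · 1e+12) J ≈ 2.04e+06 J = 2.04 MJ.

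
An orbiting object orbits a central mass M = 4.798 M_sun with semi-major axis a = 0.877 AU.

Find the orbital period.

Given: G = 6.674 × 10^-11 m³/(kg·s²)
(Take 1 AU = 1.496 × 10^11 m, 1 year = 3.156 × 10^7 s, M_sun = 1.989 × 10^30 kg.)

Convert to SI: a = 0.877 AU = 1.31199e+11 m; M = 4.798 M_sun = 9.54322e+30 kg.
GM = G · M = 6.674e-11 · 9.54322e+30 = 6.36915e+20 m³/s².
Kepler's third law: T = 2π √(a³ / GM).
Substituting a = 1.31199e+11 m and GM = 6.36915e+20 m³/s²:
T = 2π √((1.31199e+11)³ / 6.36915e+20) s
T ≈ 1.183e+07 s = 0.3749 years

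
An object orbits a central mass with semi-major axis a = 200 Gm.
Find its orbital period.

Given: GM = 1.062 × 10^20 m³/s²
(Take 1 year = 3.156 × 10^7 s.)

Convert to SI: a = 200 Gm = 2e+11 m.
Kepler's third law: T = 2π √(a³ / GM).
Substituting a = 2e+11 m and GM = 1.062e+20 m³/s²:
T = 2π √((2e+11)³ / 1.062e+20) s
T ≈ 5.453e+07 s = 1.728 years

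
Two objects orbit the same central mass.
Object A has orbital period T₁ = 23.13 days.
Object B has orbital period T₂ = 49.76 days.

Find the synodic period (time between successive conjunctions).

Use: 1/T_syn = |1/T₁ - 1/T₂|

Convert to SI: T₁ = 23.13 days = 1.99843e+06 s; T₂ = 49.76 days = 4.29926e+06 s.
T_syn = |T₁ · T₂ / (T₁ − T₂)|.
T_syn = |1.99843e+06 · 4.29926e+06 / (1.99843e+06 − 4.29926e+06)| s ≈ 3.734e+06 s = 43.22 days.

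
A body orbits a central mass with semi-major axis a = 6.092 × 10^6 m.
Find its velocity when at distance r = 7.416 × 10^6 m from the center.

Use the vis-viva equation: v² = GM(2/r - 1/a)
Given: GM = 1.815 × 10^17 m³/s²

Vis-viva: v = √(GM · (2/r − 1/a)).
2/r − 1/a = 2/7.416e+06 − 1/6.092e+06 = 1.05537e-07 m⁻¹.
v = √(1.815e+17 · 1.05537e-07) m/s ≈ 1.384e+05 m/s = 138.4 km/s.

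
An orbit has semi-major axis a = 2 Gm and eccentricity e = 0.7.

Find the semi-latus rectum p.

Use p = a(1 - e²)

Convert to SI: a = 2 Gm = 2e+09 m.
p = a (1 − e²).
p = 2e+09 · (1 − (0.7)²) = 2e+09 · 0.51 ≈ 1.02e+09 m = 1.02 Gm.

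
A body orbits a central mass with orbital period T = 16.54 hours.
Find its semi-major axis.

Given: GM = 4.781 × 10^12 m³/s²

Convert to SI: T = 16.54 hours = 59544 s.
Invert Kepler's third law: a = (GM · T² / (4π²))^(1/3).
Substituting T = 59544 s and GM = 4.781e+12 m³/s²:
a = (4.781e+12 · (59544)² / (4π²))^(1/3) m
a ≈ 7.544e+06 m = 7.544 Mm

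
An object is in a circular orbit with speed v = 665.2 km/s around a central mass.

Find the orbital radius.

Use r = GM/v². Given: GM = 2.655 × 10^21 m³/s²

Convert to SI: v = 665.2 km/s = 665200 m/s.
For a circular orbit, v² = GM / r, so r = GM / v².
r = 2.655e+21 / (665200)² m ≈ 6e+09 m = 6 Gm.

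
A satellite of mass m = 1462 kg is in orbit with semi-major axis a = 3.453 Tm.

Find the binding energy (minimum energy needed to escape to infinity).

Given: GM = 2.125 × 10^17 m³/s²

Convert to SI: a = 3.453 Tm = 3.453e+12 m.
Total orbital energy is E = −GMm/(2a); binding energy is E_bind = −E = GMm/(2a).
E_bind = 2.125e+17 · 1462 / (2 · 3.453e+12) J ≈ 4.499e+07 J = 44.99 MJ.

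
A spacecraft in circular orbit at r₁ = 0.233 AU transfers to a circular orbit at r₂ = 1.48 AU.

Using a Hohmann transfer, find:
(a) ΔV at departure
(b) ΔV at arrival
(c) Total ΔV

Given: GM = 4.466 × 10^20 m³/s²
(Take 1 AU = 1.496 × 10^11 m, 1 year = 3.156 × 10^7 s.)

Convert to SI: r₁ = 0.233 AU = 3.48568e+10 m; r₂ = 1.48 AU = 2.21408e+11 m.
Transfer semi-major axis: a_t = (r₁ + r₂)/2 = (3.48568e+10 + 2.21408e+11)/2 = 1.28132e+11 m.
Circular speeds: v₁ = √(GM/r₁) = 113192 m/s, v₂ = √(GM/r₂) = 44912 m/s.
Transfer speeds (vis-viva v² = GM(2/r − 1/a_t)): v₁ᵗ = 148793 m/s, v₂ᵗ = 23424.9 m/s.
(a) ΔV₁ = |v₁ᵗ − v₁| ≈ 3.56e+04 m/s = 7.511 AU/year.
(b) ΔV₂ = |v₂ − v₂ᵗ| ≈ 2.149e+04 m/s = 4.533 AU/year.
(c) ΔV_total = ΔV₁ + ΔV₂ ≈ 5.709e+04 m/s = 12.04 AU/year.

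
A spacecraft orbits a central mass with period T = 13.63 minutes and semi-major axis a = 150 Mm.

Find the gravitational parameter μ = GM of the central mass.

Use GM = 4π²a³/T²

Convert to SI: T = 13.63 minutes = 817.8 s; a = 150 Mm = 1.5e+08 m.
GM = 4π² · a³ / T².
GM = 4π² · (1.5e+08)³ / (817.8)² m³/s² ≈ 1.992e+20 m³/s² = 1.992 × 10^20 m³/s².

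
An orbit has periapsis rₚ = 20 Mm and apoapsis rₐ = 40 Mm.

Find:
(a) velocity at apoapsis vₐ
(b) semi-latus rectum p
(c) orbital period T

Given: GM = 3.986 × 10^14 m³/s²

Convert to SI: rₚ = 20 Mm = 2e+07 m; rₐ = 40 Mm = 4e+07 m.
(a) With a = (rₚ + rₐ)/2 = 3e+07 m, vₐ = √(GM (2/rₐ − 1/a)) = √(3.986e+14 · (2/4e+07 − 1/3e+07)) m/s ≈ 2577 m/s
(b) From a = (rₚ + rₐ)/2 = 3e+07 m and e = (rₐ − rₚ)/(rₐ + rₚ) = 0.333333, p = a(1 − e²) = 3e+07 · (1 − (0.333333)²) ≈ 2.667e+07 m
(c) With a = (rₚ + rₐ)/2 = 3e+07 m, T = 2π √(a³/GM) = 2π √((3e+07)³/3.986e+14) s ≈ 5.171e+04 s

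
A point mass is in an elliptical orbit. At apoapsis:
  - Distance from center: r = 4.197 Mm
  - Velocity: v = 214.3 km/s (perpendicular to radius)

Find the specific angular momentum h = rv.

Convert to SI: r = 4.197 Mm = 4.197e+06 m; v = 214.3 km/s = 214300 m/s.
With v perpendicular to r, h = r · v.
h = 4.197e+06 · 214300 m²/s ≈ 8.994e+11 m²/s.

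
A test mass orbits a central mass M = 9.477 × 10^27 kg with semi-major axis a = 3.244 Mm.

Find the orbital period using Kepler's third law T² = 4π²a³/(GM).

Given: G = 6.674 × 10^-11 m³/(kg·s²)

Convert to SI: a = 3.244 Mm = 3.244e+06 m.
GM = G · M = 6.674e-11 · 9.477e+27 = 6.32495e+17 m³/s².
Kepler's third law: T = 2π √(a³ / GM).
Substituting a = 3.244e+06 m and GM = 6.32495e+17 m³/s²:
T = 2π √((3.244e+06)³ / 6.32495e+17) s
T ≈ 46.16 s = 46.16 seconds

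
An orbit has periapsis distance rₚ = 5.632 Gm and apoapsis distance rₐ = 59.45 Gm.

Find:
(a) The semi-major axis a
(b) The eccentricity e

Convert to SI: rₚ = 5.632 Gm = 5.632e+09 m; rₐ = 59.45 Gm = 5.945e+10 m.
(a) a = (rₚ + rₐ) / 2 = (5.632e+09 + 5.945e+10) / 2 ≈ 3.254e+10 m = 32.54 Gm.
(b) e = (rₐ − rₚ) / (rₐ + rₚ) = (5.945e+10 − 5.632e+09) / (5.945e+10 + 5.632e+09) ≈ 0.8269.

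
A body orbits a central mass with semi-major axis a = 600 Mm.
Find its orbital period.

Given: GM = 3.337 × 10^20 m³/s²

Convert to SI: a = 600 Mm = 6e+08 m.
Kepler's third law: T = 2π √(a³ / GM).
Substituting a = 6e+08 m and GM = 3.337e+20 m³/s²:
T = 2π √((6e+08)³ / 3.337e+20) s
T ≈ 5055 s = 1.404 hours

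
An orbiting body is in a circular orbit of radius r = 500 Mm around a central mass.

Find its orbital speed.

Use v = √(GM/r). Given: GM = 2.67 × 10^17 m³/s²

Convert to SI: r = 500 Mm = 5e+08 m.
For a circular orbit, gravity supplies the centripetal force, so v = √(GM / r).
v = √(2.67e+17 / 5e+08) m/s ≈ 2.311e+04 m/s = 23.11 km/s.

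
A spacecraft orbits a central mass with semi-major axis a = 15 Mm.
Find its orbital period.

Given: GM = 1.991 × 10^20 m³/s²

Convert to SI: a = 15 Mm = 1.5e+07 m.
Kepler's third law: T = 2π √(a³ / GM).
Substituting a = 1.5e+07 m and GM = 1.991e+20 m³/s²:
T = 2π √((1.5e+07)³ / 1.991e+20) s
T ≈ 25.87 s = 25.87 seconds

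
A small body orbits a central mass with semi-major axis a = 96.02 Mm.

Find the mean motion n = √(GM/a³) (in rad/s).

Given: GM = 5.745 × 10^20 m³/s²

Convert to SI: a = 96.02 Mm = 9.602e+07 m.
n = √(GM / a³).
n = √(5.745e+20 / (9.602e+07)³) rad/s ≈ 0.02547 rad/s.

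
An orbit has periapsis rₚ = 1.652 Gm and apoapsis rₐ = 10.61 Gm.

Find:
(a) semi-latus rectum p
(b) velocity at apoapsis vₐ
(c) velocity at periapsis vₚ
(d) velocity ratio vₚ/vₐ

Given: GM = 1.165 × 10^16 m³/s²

Convert to SI: rₚ = 1.652 Gm = 1.652e+09 m; rₐ = 10.61 Gm = 1.061e+10 m.
(a) From a = (rₚ + rₐ)/2 = 6.131e+09 m and e = (rₐ − rₚ)/(rₐ + rₚ) = 0.73055, p = a(1 − e²) = 6.131e+09 · (1 − (0.73055)²) ≈ 2.859e+09 m
(b) With a = (rₚ + rₐ)/2 = 6.131e+09 m, vₐ = √(GM (2/rₐ − 1/a)) = √(1.165e+16 · (2/1.061e+10 − 1/6.131e+09)) m/s ≈ 543.9 m/s
(c) With a = (rₚ + rₐ)/2 = 6.131e+09 m, vₚ = √(GM (2/rₚ − 1/a)) = √(1.165e+16 · (2/1.652e+09 − 1/6.131e+09)) m/s ≈ 3493 m/s
(d) Conservation of angular momentum (rₚvₚ = rₐvₐ) gives vₚ/vₐ = rₐ/rₚ = 1.061e+10/1.652e+09 ≈ 6.423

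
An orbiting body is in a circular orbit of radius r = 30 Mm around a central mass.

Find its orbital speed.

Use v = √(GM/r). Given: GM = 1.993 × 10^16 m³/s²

Convert to SI: r = 30 Mm = 3e+07 m.
For a circular orbit, gravity supplies the centripetal force, so v = √(GM / r).
v = √(1.993e+16 / 3e+07) m/s ≈ 2.577e+04 m/s = 25.77 km/s.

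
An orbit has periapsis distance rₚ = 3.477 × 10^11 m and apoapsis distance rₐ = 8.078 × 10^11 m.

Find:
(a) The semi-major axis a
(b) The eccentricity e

(a) a = (rₚ + rₐ) / 2 = (3.477e+11 + 8.078e+11) / 2 ≈ 5.778e+11 m = 5.777 × 10^11 m.
(b) e = (rₐ − rₚ) / (rₐ + rₚ) = (8.078e+11 − 3.477e+11) / (8.078e+11 + 3.477e+11) ≈ 0.3982.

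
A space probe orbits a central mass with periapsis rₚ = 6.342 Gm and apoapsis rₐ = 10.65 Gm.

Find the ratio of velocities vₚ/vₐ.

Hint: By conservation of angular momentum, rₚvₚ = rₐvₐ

Convert to SI: rₚ = 6.342 Gm = 6.342e+09 m; rₐ = 10.65 Gm = 1.065e+10 m.
Conservation of angular momentum gives rₚvₚ = rₐvₐ, so vₚ/vₐ = rₐ/rₚ.
vₚ/vₐ = 1.065e+10 / 6.342e+09 ≈ 1.679.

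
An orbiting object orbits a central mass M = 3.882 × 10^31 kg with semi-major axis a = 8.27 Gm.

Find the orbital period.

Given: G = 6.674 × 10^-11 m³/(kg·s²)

Convert to SI: a = 8.27 Gm = 8.27e+09 m.
GM = G · M = 6.674e-11 · 3.882e+31 = 2.59085e+21 m³/s².
Kepler's third law: T = 2π √(a³ / GM).
Substituting a = 8.27e+09 m and GM = 2.59085e+21 m³/s²:
T = 2π √((8.27e+09)³ / 2.59085e+21) s
T ≈ 9.284e+04 s = 1.074 days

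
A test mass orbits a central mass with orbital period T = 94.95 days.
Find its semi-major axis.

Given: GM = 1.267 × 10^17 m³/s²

Convert to SI: T = 94.95 days = 8.20368e+06 s.
Invert Kepler's third law: a = (GM · T² / (4π²))^(1/3).
Substituting T = 8.20368e+06 s and GM = 1.267e+17 m³/s²:
a = (1.267e+17 · (8.20368e+06)² / (4π²))^(1/3) m
a ≈ 6e+09 m = 6 Gm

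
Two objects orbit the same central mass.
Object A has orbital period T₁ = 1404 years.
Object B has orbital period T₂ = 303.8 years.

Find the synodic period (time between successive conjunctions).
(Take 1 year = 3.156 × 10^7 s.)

Convert to SI: T₁ = 1404 years = 4.43102e+10 s; T₂ = 303.8 years = 9.58793e+09 s.
T_syn = |T₁ · T₂ / (T₁ − T₂)|.
T_syn = |4.43102e+10 · 9.58793e+09 / (4.43102e+10 − 9.58793e+09)| s ≈ 1.224e+10 s = 387.7 years.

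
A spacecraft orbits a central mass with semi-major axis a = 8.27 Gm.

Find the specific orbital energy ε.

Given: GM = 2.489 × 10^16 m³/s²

Convert to SI: a = 8.27 Gm = 8.27e+09 m.
ε = −GM / (2a).
ε = −2.489e+16 / (2 · 8.27e+09) J/kg ≈ -1.505e+06 J/kg = -1.505 MJ/kg.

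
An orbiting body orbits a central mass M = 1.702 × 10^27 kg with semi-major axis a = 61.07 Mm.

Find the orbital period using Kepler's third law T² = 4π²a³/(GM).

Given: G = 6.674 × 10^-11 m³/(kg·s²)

Convert to SI: a = 61.07 Mm = 6.107e+07 m.
GM = G · M = 6.674e-11 · 1.702e+27 = 1.13591e+17 m³/s².
Kepler's third law: T = 2π √(a³ / GM).
Substituting a = 6.107e+07 m and GM = 1.13591e+17 m³/s²:
T = 2π √((6.107e+07)³ / 1.13591e+17) s
T ≈ 8897 s = 2.471 hours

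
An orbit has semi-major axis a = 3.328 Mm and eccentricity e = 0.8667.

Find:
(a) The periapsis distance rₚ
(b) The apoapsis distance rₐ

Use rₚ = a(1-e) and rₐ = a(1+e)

Convert to SI: a = 3.328 Mm = 3.328e+06 m.
(a) rₚ = a(1 − e) = 3.328e+06 · (1 − 0.8667) = 3.328e+06 · 0.1333 ≈ 4.436e+05 m = 443.6 km.
(b) rₐ = a(1 + e) = 3.328e+06 · (1 + 0.8667) = 3.328e+06 · 1.8667 ≈ 6.212e+06 m = 6.212 Mm.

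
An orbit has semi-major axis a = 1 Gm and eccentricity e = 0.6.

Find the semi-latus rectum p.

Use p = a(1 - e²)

Convert to SI: a = 1 Gm = 1e+09 m.
p = a (1 − e²).
p = 1e+09 · (1 − (0.6)²) = 1e+09 · 0.64 ≈ 6.4e+08 m = 640 Mm.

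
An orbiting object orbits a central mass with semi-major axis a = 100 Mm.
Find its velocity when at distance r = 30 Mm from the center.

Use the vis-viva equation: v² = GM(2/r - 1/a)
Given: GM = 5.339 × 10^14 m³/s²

Convert to SI: a = 100 Mm = 1e+08 m; r = 30 Mm = 3e+07 m.
Vis-viva: v = √(GM · (2/r − 1/a)).
2/r − 1/a = 2/3e+07 − 1/1e+08 = 5.66667e-08 m⁻¹.
v = √(5.339e+14 · 5.66667e-08) m/s ≈ 5500 m/s = 5.5 km/s.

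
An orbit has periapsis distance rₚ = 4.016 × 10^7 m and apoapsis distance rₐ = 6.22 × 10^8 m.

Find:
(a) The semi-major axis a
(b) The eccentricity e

(a) a = (rₚ + rₐ) / 2 = (4.016e+07 + 6.22e+08) / 2 ≈ 3.311e+08 m = 3.311 × 10^8 m.
(b) e = (rₐ − rₚ) / (rₐ + rₚ) = (6.22e+08 − 4.016e+07) / (6.22e+08 + 4.016e+07) ≈ 0.8787.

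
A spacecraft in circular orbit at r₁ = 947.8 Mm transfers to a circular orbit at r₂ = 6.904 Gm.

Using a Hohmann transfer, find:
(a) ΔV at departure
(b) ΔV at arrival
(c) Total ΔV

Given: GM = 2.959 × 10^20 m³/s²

Convert to SI: r₁ = 947.8 Mm = 9.478e+08 m; r₂ = 6.904 Gm = 6.904e+09 m.
Transfer semi-major axis: a_t = (r₁ + r₂)/2 = (9.478e+08 + 6.904e+09)/2 = 3.9259e+09 m.
Circular speeds: v₁ = √(GM/r₁) = 558746 m/s, v₂ = √(GM/r₂) = 207025 m/s.
Transfer speeds (vis-viva v² = GM(2/r − 1/a_t)): v₁ᵗ = 740960 m/s, v₂ᵗ = 101721 m/s.
(a) ΔV₁ = |v₁ᵗ − v₁| ≈ 1.822e+05 m/s = 182.2 km/s.
(b) ΔV₂ = |v₂ − v₂ᵗ| ≈ 1.053e+05 m/s = 105.3 km/s.
(c) ΔV_total = ΔV₁ + ΔV₂ ≈ 2.875e+05 m/s = 287.5 km/s.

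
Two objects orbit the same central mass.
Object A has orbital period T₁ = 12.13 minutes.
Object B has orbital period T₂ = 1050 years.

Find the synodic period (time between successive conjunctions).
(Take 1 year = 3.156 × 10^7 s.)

Convert to SI: T₁ = 12.13 minutes = 727.8 s; T₂ = 1050 years = 3.3138e+10 s.
T_syn = |T₁ · T₂ / (T₁ − T₂)|.
T_syn = |727.8 · 3.3138e+10 / (727.8 − 3.3138e+10)| s ≈ 727.8 s = 12.13 minutes.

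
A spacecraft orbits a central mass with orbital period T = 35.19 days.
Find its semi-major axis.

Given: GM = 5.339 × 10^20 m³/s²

Convert to SI: T = 35.19 days = 3.04042e+06 s.
Invert Kepler's third law: a = (GM · T² / (4π²))^(1/3).
Substituting T = 3.04042e+06 s and GM = 5.339e+20 m³/s²:
a = (5.339e+20 · (3.04042e+06)² / (4π²))^(1/3) m
a ≈ 5e+10 m = 50 Gm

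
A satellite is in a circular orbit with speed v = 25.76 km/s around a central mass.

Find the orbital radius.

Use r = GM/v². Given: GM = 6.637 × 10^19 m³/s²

Convert to SI: v = 25.76 km/s = 25760 m/s.
For a circular orbit, v² = GM / r, so r = GM / v².
r = 6.637e+19 / (25760)² m ≈ 1e+11 m = 100 Gm.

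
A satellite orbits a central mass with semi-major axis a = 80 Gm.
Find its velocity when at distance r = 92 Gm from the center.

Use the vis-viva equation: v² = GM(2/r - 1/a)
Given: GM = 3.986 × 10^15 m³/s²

Convert to SI: a = 80 Gm = 8e+10 m; r = 92 Gm = 9.2e+10 m.
Vis-viva: v = √(GM · (2/r − 1/a)).
2/r − 1/a = 2/9.2e+10 − 1/8e+10 = 9.23913e-12 m⁻¹.
v = √(3.986e+15 · 9.23913e-12) m/s ≈ 191.9 m/s = 191.9 m/s.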